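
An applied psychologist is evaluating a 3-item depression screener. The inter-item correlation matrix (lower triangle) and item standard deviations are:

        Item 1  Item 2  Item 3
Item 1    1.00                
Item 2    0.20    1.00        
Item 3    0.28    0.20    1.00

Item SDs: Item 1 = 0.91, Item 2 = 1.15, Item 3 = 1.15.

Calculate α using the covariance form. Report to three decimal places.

Σσ²ᵢ = 0.91² + 1.15² + 1.15² = 3.4731
Covariances σ_ij = r_ij · s_i · s_j:
  σ(Item 1,Item 2) = 0.20 × 0.91 × 1.15 = 0.2093
  σ(Item 1,Item 3) = 0.28 × 0.91 × 1.15 = 0.2930
  σ(Item 2,Item 3) = 0.20 × 1.15 × 1.15 = 0.2645
σ²_T = Σσ²ᵢ + 2·Σσ_ij = 3.4731 + 2 × 0.7668 = 5.0067
α = (3/2)·(1 − 3.4731/5.0067) = 0.459

α = 0.459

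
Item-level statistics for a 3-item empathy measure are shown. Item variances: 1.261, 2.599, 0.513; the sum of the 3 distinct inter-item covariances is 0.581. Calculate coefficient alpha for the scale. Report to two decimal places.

coefficient alpha = 0.31

sum of item variances = 1.261 + 2.599 + 0.513 = 4.373
Sum of distinct covariances = 0.581
Var(T) = sum of item variances + 2·Σcov = 4.373 + 2 × 0.581 = 5.535
α = (3/2)·(1 − 4.373/5.535) = 0.31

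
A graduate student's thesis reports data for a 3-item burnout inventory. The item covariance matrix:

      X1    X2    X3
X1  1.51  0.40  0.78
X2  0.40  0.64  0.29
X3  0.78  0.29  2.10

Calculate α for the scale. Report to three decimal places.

Σσ²ᵢ = 1.51 + 0.64 + 2.10 = 4.25
Σ_{i<j} σ_ij = 1.47
total variance = 4.25 + 2 × 1.47 = 7.19
α = (k/(k−1))·(1 − Σσ²ᵢ/total variance) = (3/2)·(1 − 4.25/7.19) = 0.613

α = 0.613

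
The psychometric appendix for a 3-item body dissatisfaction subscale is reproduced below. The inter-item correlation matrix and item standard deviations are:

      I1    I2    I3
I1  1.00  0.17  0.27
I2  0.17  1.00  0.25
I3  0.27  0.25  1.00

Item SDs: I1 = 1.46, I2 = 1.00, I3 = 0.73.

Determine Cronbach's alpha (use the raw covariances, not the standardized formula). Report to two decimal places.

Σσ²ᵢ = 1.46² + 1.00² + 0.73² = 3.6645
Covariances σ_ij = r_ij · s_i · s_j:
  σ(I1,I2) = 0.17 × 1.46 × 1.00 = 0.2482
  σ(I1,I3) = 0.27 × 1.46 × 0.73 = 0.2878
  σ(I2,I3) = 0.25 × 1.00 × 0.73 = 0.1825
σ²_T = Σσ²ᵢ + 2·Σσ_ij = 3.6645 + 2 × 0.7185 = 5.1015
α = (3/2)·(1 − 3.6645/5.1015) = 0.42

α = 0.42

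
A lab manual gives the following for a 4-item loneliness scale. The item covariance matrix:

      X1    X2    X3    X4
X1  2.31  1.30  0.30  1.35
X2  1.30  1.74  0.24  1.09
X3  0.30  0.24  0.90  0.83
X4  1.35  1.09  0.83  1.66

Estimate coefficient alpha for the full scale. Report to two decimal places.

ΣVar(i) = 2.31 + 1.74 + 0.90 + 1.66 = 6.61
Σ_{i<j} σ_ij = 5.11
total variance = 6.61 + 2 × 5.11 = 16.83
α = (k/(k−1))·(1 − ΣVar(i)/total variance) = (4/3)·(1 − 6.61/16.83) = 0.81

coefficient alpha = 0.81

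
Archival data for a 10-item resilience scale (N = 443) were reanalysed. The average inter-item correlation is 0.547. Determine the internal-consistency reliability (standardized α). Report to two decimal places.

Standardized α = k·r̄ / (1 + (k−1)·r̄) = 10 × 0.547 / (1 + 9 × 0.547)
  = 5.4700 / 5.9230 = 0.92

α = 0.92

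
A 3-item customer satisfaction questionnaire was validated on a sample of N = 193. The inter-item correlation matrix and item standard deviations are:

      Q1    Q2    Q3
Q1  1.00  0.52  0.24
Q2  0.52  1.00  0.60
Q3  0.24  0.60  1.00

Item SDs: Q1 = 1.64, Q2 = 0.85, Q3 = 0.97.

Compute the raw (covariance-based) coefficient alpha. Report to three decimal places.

coefficient alpha = 0.636

Σσ²ᵢ = 1.64² + 0.85² + 0.97² = 4.3530
Covariances σ_ij = r_ij · s_i · s_j:
  σ(Q1,Q2) = 0.52 × 1.64 × 0.85 = 0.7249
  σ(Q1,Q3) = 0.24 × 1.64 × 0.97 = 0.3818
  σ(Q2,Q3) = 0.60 × 0.85 × 0.97 = 0.4947
σ²_T = Σσ²ᵢ + 2·Σσ_ij = 4.3530 + 2 × 1.6014 = 7.5558
α = (3/2)·(1 − 4.3530/7.5558) = 0.636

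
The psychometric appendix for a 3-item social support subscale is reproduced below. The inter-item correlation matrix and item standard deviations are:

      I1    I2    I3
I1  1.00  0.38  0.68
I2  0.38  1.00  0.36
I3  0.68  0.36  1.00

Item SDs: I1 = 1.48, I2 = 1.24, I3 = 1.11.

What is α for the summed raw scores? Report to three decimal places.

Σσ²ᵢ = 1.48² + 1.24² + 1.11² = 4.9601
Covariances σ_ij = r_ij · s_i · s_j:
  σ(I1,I2) = 0.38 × 1.48 × 1.24 = 0.6974
  σ(I1,I3) = 0.68 × 1.48 × 1.11 = 1.1171
  σ(I2,I3) = 0.36 × 1.24 × 1.11 = 0.4955
σ²_T = Σσ²ᵢ + 2·Σσ_ij = 4.9601 + 2 × 2.3100 = 9.5801
α = (3/2)·(1 − 4.9601/9.5801) = 0.723

α = 0.723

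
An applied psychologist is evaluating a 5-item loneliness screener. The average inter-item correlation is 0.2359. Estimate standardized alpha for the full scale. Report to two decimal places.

Standardized α = k·r̄ / (1 + (k−1)·r̄) = 5 × 0.2359 / (1 + 4 × 0.2359)
  = 1.1795 / 1.9436 = 0.61

standardized alpha = 0.61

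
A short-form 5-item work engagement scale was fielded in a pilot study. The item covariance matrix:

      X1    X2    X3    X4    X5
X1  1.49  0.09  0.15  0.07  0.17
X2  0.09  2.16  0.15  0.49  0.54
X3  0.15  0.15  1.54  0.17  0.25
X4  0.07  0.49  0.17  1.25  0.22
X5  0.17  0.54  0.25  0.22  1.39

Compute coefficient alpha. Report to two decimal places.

sum of item variances = 1.49 + 2.16 + 1.54 + 1.25 + 1.39 = 7.83
Σ_{i<j} σ_ij = 2.30
σ²_T = 7.83 + 2 × 2.30 = 12.43
α = (k/(k−1))·(1 − sum of item variances/σ²_T) = (5/4)·(1 − 7.83/12.43) = 0.46

α = 0.46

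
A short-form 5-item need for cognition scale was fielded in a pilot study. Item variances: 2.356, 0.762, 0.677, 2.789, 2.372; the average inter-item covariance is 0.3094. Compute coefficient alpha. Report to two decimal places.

coefficient alpha = 0.51

Σσᵢ² = 2.356 + 0.762 + 0.677 + 2.789 + 2.372 = 8.956
Sum of the 10 distinct covariances = 10 × 0.3094 = 3.0940
total variance = Σσᵢ² + 2·Σcov = 8.956 + 2 × 3.0940 = 15.1440
α = (5/4)·(1 − 8.956/15.1440) = 0.51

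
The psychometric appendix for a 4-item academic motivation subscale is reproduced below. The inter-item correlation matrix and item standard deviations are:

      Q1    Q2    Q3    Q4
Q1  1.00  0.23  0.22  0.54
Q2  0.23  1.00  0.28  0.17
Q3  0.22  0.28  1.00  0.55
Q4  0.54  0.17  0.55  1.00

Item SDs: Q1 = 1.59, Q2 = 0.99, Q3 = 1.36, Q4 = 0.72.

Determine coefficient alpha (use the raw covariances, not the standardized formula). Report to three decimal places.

Σσ²ᵢ = 1.59² + 0.99² + 1.36² + 0.72² = 5.8762
Covariances σ_ij = r_ij · s_i · s_j:
  σ(Q1,Q2) = 0.23 × 1.59 × 0.99 = 0.3620
  σ(Q1,Q3) = 0.22 × 1.59 × 1.36 = 0.4757
  σ(Q1,Q4) = 0.54 × 1.59 × 0.72 = 0.6182
  σ(Q2,Q3) = 0.28 × 0.99 × 1.36 = 0.3770
  σ(Q2,Q4) = 0.17 × 0.99 × 0.72 = 0.1212
  σ(Q3,Q4) = 0.55 × 1.36 × 0.72 = 0.5386
σ²_T = Σσ²ᵢ + 2·Σσ_ij = 5.8762 + 2 × 2.4927 = 10.8616
α = (4/3)·(1 − 5.8762/10.8616) = 0.612

coefficient alpha = 0.612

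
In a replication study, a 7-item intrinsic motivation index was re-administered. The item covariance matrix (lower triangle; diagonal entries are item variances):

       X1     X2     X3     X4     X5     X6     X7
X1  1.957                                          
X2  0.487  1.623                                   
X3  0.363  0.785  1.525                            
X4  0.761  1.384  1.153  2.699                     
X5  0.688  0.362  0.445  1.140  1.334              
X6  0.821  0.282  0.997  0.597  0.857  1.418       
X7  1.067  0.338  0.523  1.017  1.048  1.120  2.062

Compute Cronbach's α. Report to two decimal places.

α = 0.84

ΣVar(i) = 1.957 + 1.623 + 1.525 + 2.699 + 1.334 + 1.418 + 2.062 = 12.618
Sum of off-diagonal covariances = 16.235
Var(T) = 12.618 + 2 × 16.235 = 45.088
α = (k/(k−1))·(1 − ΣVar(i)/Var(T)) = (7/6)·(1 − 12.618/45.088) = 0.84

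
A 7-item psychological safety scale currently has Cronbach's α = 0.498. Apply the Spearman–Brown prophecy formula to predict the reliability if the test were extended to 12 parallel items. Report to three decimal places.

Length factor m = 12/7 = 1.7143
α' = m·α / (1 + (m−1)·α)
   = 12/7 × 0.498 / (1 + (12/7 − 1) × 0.498)
   = 0.8537 / 1.3557 = 0.630

predicted reliability = 0.630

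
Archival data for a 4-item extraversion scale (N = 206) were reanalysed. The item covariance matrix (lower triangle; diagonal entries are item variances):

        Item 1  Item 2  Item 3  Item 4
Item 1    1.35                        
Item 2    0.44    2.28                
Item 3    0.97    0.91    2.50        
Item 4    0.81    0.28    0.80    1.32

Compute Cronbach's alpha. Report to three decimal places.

ΣVar(i) = 1.35 + 2.28 + 2.50 + 1.32 = 7.45
Sum of the distinct covariances = 4.21
Var(T) = 7.45 + 2 × 4.21 = 15.87
α = (k/(k−1))·(1 − ΣVar(i)/Var(T)) = (4/3)·(1 − 7.45/15.87) = 0.707

α = 0.707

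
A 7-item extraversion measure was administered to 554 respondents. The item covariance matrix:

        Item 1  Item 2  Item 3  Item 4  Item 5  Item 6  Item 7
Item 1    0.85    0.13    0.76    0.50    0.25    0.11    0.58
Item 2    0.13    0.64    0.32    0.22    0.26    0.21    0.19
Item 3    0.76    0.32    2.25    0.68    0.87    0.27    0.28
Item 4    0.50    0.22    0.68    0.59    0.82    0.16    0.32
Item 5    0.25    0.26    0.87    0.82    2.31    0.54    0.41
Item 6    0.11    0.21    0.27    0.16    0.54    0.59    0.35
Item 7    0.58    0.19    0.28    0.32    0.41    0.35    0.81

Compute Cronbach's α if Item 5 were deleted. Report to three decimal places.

Cronbach's α = 0.767

Remaining items: Item 1, Item 2, Item 3, Item 4, Item 6, Item 7 (k = 6).
Σσᵢ² = 0.85 + 0.64 + 2.25 + 0.59 + 0.59 + 0.81 = 5.73
σ²_T = 5.73 + 2 × 5.08 = 15.89
α (item deleted) = (6/5)·(1 − 5.73/15.89) = 0.767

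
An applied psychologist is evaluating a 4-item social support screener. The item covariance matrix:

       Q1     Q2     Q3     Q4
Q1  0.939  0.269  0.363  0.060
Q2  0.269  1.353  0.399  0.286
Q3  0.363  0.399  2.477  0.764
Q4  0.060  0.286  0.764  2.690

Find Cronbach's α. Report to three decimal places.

Σσ²ᵢ = 0.939 + 1.353 + 2.477 + 2.690 = 7.459
Sum of off-diagonal covariances = 2.141
σ²_total = 7.459 + 2 × 2.141 = 11.741
α = (k/(k−1))·(1 − Σσ²ᵢ/σ²_total) = (4/3)·(1 − 7.459/11.741) = 0.486

Cronbach's α = 0.486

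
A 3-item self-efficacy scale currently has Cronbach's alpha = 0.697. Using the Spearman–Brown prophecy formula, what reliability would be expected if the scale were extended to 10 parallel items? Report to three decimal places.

Length factor m = 10/3 = 3.3333
α' = m·α / (1 + (m−1)·α)
   = 10/3 × 0.697 / (1 + (10/3 − 1) × 0.697)
   = 2.3233 / 2.6263 = 0.885

predicted reliability = 0.885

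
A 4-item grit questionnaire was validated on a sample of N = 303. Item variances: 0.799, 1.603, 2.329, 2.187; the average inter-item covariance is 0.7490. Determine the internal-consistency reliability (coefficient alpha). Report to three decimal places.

α = 0.753

Σσᵢ² = 0.799 + 1.603 + 2.329 + 2.187 = 6.918
Sum of the 6 distinct covariances = 6 × 0.7490 = 4.4940
total variance = Σσᵢ² + 2·Σcov = 6.918 + 2 × 4.4940 = 15.9060
α = (4/3)·(1 − 6.918/15.9060) = 0.753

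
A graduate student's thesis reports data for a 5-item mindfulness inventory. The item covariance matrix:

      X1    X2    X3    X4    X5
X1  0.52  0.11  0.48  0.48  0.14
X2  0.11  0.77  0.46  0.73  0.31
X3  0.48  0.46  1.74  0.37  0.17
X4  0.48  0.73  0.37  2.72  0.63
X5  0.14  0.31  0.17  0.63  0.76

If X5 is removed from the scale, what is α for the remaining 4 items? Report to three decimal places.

Remaining items: X1, X2, X3, X4 (k = 4).
ΣVar(i) = 0.52 + 0.77 + 1.74 + 2.72 = 5.75
total variance = 5.75 + 2 × 2.63 = 11.01
α (item deleted) = (4/3)·(1 − 5.75/11.01) = 0.637

α = 0.637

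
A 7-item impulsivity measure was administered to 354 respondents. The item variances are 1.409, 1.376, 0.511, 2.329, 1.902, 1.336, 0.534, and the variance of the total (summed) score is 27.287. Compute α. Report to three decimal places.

α = 0.765

Σσᵢ² = 1.409 + 1.376 + 0.511 + 2.329 + 1.902 + 1.336 + 0.534 = 9.397
α = (k/(k−1))·(1 − Σσᵢ²/total variance) = (7/6)·(1 − 9.397/27.287) = 0.765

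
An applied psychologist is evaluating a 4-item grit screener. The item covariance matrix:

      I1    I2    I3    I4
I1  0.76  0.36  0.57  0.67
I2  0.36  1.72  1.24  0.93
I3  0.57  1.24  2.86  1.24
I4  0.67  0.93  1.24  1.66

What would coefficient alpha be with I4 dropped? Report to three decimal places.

Remaining items: I1, I2, I3 (k = 3).
sum of item variances = 0.76 + 1.72 + 2.86 = 5.34
σ²_T = 5.34 + 2 × 2.17 = 9.68
α (item deleted) = (3/2)·(1 − 5.34/9.68) = 0.673

α = 0.673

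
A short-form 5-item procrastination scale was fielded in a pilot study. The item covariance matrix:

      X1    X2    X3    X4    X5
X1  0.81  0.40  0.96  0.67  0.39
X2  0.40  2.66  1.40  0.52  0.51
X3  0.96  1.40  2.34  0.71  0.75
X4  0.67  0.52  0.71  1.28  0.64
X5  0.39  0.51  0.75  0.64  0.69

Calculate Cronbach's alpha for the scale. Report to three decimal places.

Cronbach's alpha = 0.801

sum of item variances = 0.81 + 2.66 + 2.34 + 1.28 + 0.69 = 7.78
Sum of off-diagonal covariances = 6.95
Var(T) = 7.78 + 2 × 6.95 = 21.68
α = (k/(k−1))·(1 − sum of item variances/Var(T)) = (5/4)·(1 − 7.78/21.68) = 0.801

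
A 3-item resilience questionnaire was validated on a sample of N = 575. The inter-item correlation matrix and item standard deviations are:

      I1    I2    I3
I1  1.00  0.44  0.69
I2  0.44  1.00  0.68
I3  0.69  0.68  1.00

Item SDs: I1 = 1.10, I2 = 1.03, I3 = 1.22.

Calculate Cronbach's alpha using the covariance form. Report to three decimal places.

Σσ²ᵢ = 1.10² + 1.03² + 1.22² = 3.7593
Covariances σ_ij = r_ij · s_i · s_j:
  σ(I1,I2) = 0.44 × 1.10 × 1.03 = 0.4985
  σ(I1,I3) = 0.69 × 1.10 × 1.22 = 0.9260
  σ(I2,I3) = 0.68 × 1.03 × 1.22 = 0.8545
σ²_T = Σσ²ᵢ + 2·Σσ_ij = 3.7593 + 2 × 2.2790 = 8.3173
α = (3/2)·(1 − 3.7593/8.3173) = 0.822

α = 0.822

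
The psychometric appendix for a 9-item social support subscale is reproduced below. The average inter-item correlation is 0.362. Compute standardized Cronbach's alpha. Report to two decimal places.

Standardized α = k·r̄ / (1 + (k−1)·r̄) = 9 × 0.362 / (1 + 8 × 0.362)
  = 3.2580 / 3.8960 = 0.84

α = 0.84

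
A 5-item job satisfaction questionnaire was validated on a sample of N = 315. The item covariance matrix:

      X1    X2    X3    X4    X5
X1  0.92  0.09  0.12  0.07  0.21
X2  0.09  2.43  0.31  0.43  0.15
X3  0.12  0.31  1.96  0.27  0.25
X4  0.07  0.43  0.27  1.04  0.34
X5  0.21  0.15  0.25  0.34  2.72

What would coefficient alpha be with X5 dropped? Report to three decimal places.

Remaining items: X1, X2, X3, X4 (k = 4).
Σσᵢ² = 0.92 + 2.43 + 1.96 + 1.04 = 6.35
total variance = 6.35 + 2 × 1.29 = 8.93
α (item deleted) = (4/3)·(1 − 6.35/8.93) = 0.385

α = 0.385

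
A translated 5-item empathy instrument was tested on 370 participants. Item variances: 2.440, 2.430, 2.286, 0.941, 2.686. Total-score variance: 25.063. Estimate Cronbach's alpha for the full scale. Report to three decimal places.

Cronbach's alpha = 0.712

ΣVar(i) = 2.440 + 2.430 + 2.286 + 0.941 + 2.686 = 10.783
α = (k/(k−1))·(1 − ΣVar(i)/σ²_T) = (5/4)·(1 − 10.783/25.063) = 0.712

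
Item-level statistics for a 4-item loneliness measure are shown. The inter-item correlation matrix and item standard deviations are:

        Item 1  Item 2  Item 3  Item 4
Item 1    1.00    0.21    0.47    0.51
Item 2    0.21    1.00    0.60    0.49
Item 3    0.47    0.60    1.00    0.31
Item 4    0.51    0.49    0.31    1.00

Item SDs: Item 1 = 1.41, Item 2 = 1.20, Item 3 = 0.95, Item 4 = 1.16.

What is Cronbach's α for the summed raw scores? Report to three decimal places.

α = 0.739

Σσ²ᵢ = 1.41² + 1.20² + 0.95² + 1.16² = 5.6762
Covariances σ_ij = r_ij · s_i · s_j:
  σ(Item 1,Item 2) = 0.21 × 1.41 × 1.20 = 0.3553
  σ(Item 1,Item 3) = 0.47 × 1.41 × 0.95 = 0.6296
  σ(Item 1,Item 4) = 0.51 × 1.41 × 1.16 = 0.8342
  σ(Item 2,Item 3) = 0.60 × 1.20 × 0.95 = 0.6840
  σ(Item 2,Item 4) = 0.49 × 1.20 × 1.16 = 0.6821
  σ(Item 3,Item 4) = 0.31 × 0.95 × 1.16 = 0.3416
σ²_T = Σσ²ᵢ + 2·Σσ_ij = 5.6762 + 2 × 3.5268 = 12.7298
α = (4/3)·(1 − 5.6762/12.7298) = 0.739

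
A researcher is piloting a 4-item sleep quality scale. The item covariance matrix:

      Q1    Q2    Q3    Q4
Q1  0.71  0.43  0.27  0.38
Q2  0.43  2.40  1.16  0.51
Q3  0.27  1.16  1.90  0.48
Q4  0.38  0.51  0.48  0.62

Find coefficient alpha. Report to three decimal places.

Σσ²ᵢ = 0.71 + 2.40 + 1.90 + 0.62 = 5.63
Σ_{i<j} σ_ij = 3.23
σ²_total = 5.63 + 2 × 3.23 = 12.09
α = (k/(k−1))·(1 − Σσ²ᵢ/σ²_total) = (4/3)·(1 − 5.63/12.09) = 0.712

coefficient alpha = 0.712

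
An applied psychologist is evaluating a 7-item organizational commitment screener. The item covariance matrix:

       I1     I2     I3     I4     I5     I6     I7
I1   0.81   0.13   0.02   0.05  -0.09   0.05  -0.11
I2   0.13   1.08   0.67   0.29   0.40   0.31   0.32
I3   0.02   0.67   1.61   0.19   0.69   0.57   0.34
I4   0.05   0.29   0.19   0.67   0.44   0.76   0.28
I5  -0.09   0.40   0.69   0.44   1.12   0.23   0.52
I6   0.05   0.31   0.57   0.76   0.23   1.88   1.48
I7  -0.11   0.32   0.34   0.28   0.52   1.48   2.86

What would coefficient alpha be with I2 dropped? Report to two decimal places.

Remaining items: I1, I3, I4, I5, I6, I7 (k = 6).
sum of item variances = 0.81 + 1.61 + 0.67 + 1.12 + 1.88 + 2.86 = 8.95
total variance = 8.95 + 2 × 5.42 = 19.79
α (item deleted) = (6/5)·(1 − 8.95/19.79) = 0.66

coefficient alpha = 0.66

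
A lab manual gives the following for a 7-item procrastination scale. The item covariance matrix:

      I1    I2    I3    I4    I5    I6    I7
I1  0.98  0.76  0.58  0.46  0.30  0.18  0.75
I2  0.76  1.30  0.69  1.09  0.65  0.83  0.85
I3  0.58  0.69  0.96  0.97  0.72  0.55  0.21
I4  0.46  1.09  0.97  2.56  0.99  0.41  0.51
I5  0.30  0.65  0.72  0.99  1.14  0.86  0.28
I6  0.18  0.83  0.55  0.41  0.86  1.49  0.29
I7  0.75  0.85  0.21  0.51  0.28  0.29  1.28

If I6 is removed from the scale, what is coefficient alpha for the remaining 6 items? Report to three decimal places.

α = 0.846

Remaining items: I1, I2, I3, I4, I5, I7 (k = 6).
Σσ²ᵢ = 0.98 + 1.30 + 0.96 + 2.56 + 1.14 + 1.28 = 8.22
total variance = 8.22 + 2 × 9.81 = 27.84
α (item deleted) = (6/5)·(1 − 8.22/27.84) = 0.846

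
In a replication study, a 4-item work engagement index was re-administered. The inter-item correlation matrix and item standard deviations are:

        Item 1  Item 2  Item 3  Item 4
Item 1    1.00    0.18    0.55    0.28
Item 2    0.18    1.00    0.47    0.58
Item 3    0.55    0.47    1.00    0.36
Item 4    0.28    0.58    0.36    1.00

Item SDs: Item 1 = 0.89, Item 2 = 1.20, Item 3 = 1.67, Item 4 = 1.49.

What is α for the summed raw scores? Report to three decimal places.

Σσ²ᵢ = 0.89² + 1.20² + 1.67² + 1.49² = 7.2411
Covariances σ_ij = r_ij · s_i · s_j:
  σ(Item 1,Item 2) = 0.18 × 0.89 × 1.20 = 0.1922
  σ(Item 1,Item 3) = 0.55 × 0.89 × 1.67 = 0.8175
  σ(Item 1,Item 4) = 0.28 × 0.89 × 1.49 = 0.3713
  σ(Item 2,Item 3) = 0.47 × 1.20 × 1.67 = 0.9419
  σ(Item 2,Item 4) = 0.58 × 1.20 × 1.49 = 1.0370
  σ(Item 3,Item 4) = 0.36 × 1.67 × 1.49 = 0.8958
σ²_T = Σσ²ᵢ + 2·Σσ_ij = 7.2411 + 2 × 4.2557 = 15.7525
α = (4/3)·(1 − 7.2411/15.7525) = 0.720

α = 0.720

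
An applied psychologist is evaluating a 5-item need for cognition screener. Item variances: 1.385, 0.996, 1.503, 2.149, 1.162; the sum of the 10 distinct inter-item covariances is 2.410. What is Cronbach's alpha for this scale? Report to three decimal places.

Σσᵢ² = 1.385 + 0.996 + 1.503 + 2.149 + 1.162 = 7.195
Sum of distinct covariances = 2.410
Var(T) = Σσᵢ² + 2·Σcov = 7.195 + 2 × 2.410 = 12.015
α = (5/4)·(1 − 7.195/12.015) = 0.501

Cronbach's alpha = 0.501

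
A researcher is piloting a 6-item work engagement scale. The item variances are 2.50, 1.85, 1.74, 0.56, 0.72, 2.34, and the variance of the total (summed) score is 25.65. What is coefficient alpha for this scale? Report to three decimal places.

Σσ²ᵢ = 2.50 + 1.85 + 1.74 + 0.56 + 0.72 + 2.34 = 9.71
α = (k/(k−1))·(1 − Σσ²ᵢ/σ²_T) = (6/5)·(1 − 9.71/25.65) = 0.746

coefficient alpha = 0.746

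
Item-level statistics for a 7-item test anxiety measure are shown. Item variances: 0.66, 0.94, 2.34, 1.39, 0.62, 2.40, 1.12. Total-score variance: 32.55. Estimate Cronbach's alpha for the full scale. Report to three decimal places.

Cronbach's alpha = 0.827

Σσ²ᵢ = 0.66 + 0.94 + 2.34 + 1.39 + 0.62 + 2.40 + 1.12 = 9.47
α = (k/(k−1))·(1 − Σσ²ᵢ/σ²_total) = (7/6)·(1 − 9.47/32.55) = 0.827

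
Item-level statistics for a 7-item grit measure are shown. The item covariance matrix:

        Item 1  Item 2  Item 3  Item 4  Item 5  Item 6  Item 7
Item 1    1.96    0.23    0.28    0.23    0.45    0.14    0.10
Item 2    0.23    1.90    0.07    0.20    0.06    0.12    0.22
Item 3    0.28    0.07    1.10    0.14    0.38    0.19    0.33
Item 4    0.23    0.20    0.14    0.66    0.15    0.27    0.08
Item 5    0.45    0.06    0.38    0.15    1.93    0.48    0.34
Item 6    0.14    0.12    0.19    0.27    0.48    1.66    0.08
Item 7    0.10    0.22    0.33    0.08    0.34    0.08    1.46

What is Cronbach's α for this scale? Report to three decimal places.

Cronbach's α = 0.536

Σσ²ᵢ = 1.96 + 1.90 + 1.10 + 0.66 + 1.93 + 1.66 + 1.46 = 10.67
Sum of off-diagonal covariances = 4.54
Var(T) = 10.67 + 2 × 4.54 = 19.75
α = (k/(k−1))·(1 − Σσ²ᵢ/Var(T)) = (7/6)·(1 − 10.67/19.75) = 0.536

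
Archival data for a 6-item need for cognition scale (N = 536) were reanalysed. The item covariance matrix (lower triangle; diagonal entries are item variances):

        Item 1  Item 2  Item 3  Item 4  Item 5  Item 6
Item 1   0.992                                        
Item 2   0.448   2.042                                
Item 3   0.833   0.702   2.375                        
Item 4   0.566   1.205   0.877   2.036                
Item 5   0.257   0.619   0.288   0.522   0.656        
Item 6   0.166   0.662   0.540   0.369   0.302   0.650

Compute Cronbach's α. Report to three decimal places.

Cronbach's α = 0.788

Σσᵢ² = 0.992 + 2.042 + 2.375 + 2.036 + 0.656 + 0.650 = 8.751
Sum of off-diagonal covariances = 8.356
total variance = 8.751 + 2 × 8.356 = 25.463
α = (k/(k−1))·(1 − Σσᵢ²/total variance) = (6/5)·(1 − 8.751/25.463) = 0.788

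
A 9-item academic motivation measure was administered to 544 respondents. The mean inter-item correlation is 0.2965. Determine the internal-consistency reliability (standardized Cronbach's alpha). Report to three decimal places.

Standardized α = k·r̄ / (1 + (k−1)·r̄) = 9 × 0.2965 / (1 + 8 × 0.2965)
  = 2.6685 / 3.3720 = 0.791

α = 0.791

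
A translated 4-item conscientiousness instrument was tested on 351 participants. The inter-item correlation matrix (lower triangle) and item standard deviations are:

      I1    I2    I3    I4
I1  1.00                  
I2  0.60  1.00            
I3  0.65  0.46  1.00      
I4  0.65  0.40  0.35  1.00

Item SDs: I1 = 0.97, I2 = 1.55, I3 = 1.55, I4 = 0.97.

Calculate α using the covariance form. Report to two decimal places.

α = 0.78

Σσ²ᵢ = 0.97² + 1.55² + 1.55² + 0.97² = 6.6868
Covariances σ_ij = r_ij · s_i · s_j:
  σ(I1,I2) = 0.60 × 0.97 × 1.55 = 0.9021
  σ(I1,I3) = 0.65 × 0.97 × 1.55 = 0.9773
  σ(I1,I4) = 0.65 × 0.97 × 0.97 = 0.6116
  σ(I2,I3) = 0.46 × 1.55 × 1.55 = 1.1052
  σ(I2,I4) = 0.40 × 1.55 × 0.97 = 0.6014
  σ(I3,I4) = 0.35 × 1.55 × 0.97 = 0.5262
σ²_T = Σσ²ᵢ + 2·Σσ_ij = 6.6868 + 2 × 4.7238 = 16.1344
α = (4/3)·(1 − 6.6868/16.1344) = 0.78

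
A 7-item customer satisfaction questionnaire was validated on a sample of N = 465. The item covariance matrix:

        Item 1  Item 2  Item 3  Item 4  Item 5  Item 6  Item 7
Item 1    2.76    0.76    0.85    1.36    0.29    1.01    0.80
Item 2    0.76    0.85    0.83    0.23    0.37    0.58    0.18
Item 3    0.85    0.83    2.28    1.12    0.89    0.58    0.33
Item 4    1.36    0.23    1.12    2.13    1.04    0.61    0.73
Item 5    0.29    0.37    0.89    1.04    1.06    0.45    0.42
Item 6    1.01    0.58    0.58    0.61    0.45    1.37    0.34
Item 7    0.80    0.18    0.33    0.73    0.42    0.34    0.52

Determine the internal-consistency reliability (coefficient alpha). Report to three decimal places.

Σσ²ᵢ = 2.76 + 0.85 + 2.28 + 2.13 + 1.06 + 1.37 + 0.52 = 10.97
Sum of off-diagonal covariances = 13.77
total variance = 10.97 + 2 × 13.77 = 38.51
α = (k/(k−1))·(1 − Σσ²ᵢ/total variance) = (7/6)·(1 − 10.97/38.51) = 0.834

α = 0.834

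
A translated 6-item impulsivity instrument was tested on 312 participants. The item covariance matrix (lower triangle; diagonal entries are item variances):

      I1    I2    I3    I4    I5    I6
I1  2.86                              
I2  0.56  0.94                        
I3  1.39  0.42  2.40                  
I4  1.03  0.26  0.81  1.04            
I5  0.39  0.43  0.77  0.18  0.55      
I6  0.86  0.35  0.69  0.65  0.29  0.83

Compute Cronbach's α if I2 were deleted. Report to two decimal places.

α = 0.81

Remaining items: I1, I3, I4, I5, I6 (k = 5).
sum of item variances = 2.86 + 2.40 + 1.04 + 0.55 + 0.83 = 7.68
total variance = 7.68 + 2 × 7.06 = 21.80
α (item deleted) = (5/4)·(1 − 7.68/21.80) = 0.81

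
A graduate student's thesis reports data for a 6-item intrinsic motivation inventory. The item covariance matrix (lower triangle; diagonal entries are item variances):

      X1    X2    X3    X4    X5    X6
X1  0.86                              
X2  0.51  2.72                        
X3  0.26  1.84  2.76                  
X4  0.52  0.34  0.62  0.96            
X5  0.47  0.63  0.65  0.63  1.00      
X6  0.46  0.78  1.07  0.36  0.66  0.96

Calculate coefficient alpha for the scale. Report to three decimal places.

α = 0.815

ΣVar(i) = 0.86 + 2.72 + 2.76 + 0.96 + 1.00 + 0.96 = 9.26
Sum of the distinct covariances = 9.80
Var(T) = 9.26 + 2 × 9.80 = 28.86
α = (k/(k−1))·(1 − ΣVar(i)/Var(T)) = (6/5)·(1 − 9.26/28.86) = 0.815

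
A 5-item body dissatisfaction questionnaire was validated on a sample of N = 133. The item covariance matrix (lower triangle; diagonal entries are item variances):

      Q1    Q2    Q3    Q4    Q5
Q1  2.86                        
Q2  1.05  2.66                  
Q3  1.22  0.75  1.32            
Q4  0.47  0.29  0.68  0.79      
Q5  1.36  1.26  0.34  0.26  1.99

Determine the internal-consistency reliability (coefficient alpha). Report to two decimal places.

Σσ²ᵢ = 2.86 + 2.66 + 1.32 + 0.79 + 1.99 = 9.62
Sum of off-diagonal covariances = 7.68
Var(T) = 9.62 + 2 × 7.68 = 24.98
α = (k/(k−1))·(1 − Σσ²ᵢ/Var(T)) = (5/4)·(1 − 9.62/24.98) = 0.77

α = 0.77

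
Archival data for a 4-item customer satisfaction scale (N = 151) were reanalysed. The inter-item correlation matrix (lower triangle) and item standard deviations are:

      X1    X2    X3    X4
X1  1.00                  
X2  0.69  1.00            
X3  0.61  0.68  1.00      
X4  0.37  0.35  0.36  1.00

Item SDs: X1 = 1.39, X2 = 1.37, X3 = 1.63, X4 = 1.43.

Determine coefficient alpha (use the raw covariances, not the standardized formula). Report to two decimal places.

α = 0.80

Σσ²ᵢ = 1.39² + 1.37² + 1.63² + 1.43² = 8.5108
Covariances σ_ij = r_ij · s_i · s_j:
  σ(X1,X2) = 0.69 × 1.39 × 1.37 = 1.3140
  σ(X1,X3) = 0.61 × 1.39 × 1.63 = 1.3821
  σ(X1,X4) = 0.37 × 1.39 × 1.43 = 0.7354
  σ(X2,X3) = 0.68 × 1.37 × 1.63 = 1.5185
  σ(X2,X4) = 0.35 × 1.37 × 1.43 = 0.6857
  σ(X3,X4) = 0.36 × 1.63 × 1.43 = 0.8391
σ²_T = Σσ²ᵢ + 2·Σσ_ij = 8.5108 + 2 × 6.4748 = 21.4604
α = (4/3)·(1 − 8.5108/21.4604) = 0.80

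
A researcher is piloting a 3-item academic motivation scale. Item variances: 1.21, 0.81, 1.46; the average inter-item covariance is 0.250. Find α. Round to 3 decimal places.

α = 0.452

ΣVar(i) = 1.21 + 0.81 + 1.46 = 3.48
Sum of the 3 distinct covariances = 3 × 0.250 = 0.750
Var(T) = ΣVar(i) + 2·Σcov = 3.48 + 2 × 0.750 = 4.980
α = (3/2)·(1 − 3.48/4.980) = 0.452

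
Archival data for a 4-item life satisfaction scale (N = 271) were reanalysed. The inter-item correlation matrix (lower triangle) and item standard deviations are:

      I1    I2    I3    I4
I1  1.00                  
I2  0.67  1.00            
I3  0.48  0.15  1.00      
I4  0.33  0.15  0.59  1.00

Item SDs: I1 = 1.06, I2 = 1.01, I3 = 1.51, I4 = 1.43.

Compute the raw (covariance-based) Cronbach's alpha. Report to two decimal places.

Σσ²ᵢ = 1.06² + 1.01² + 1.51² + 1.43² = 6.4687
Covariances σ_ij = r_ij · s_i · s_j:
  σ(I1,I2) = 0.67 × 1.06 × 1.01 = 0.7173
  σ(I1,I3) = 0.48 × 1.06 × 1.51 = 0.7683
  σ(I1,I4) = 0.33 × 1.06 × 1.43 = 0.5002
  σ(I2,I3) = 0.15 × 1.01 × 1.51 = 0.2288
  σ(I2,I4) = 0.15 × 1.01 × 1.43 = 0.2166
  σ(I3,I4) = 0.59 × 1.51 × 1.43 = 1.2740
σ²_T = Σσ²ᵢ + 2·Σσ_ij = 6.4687 + 2 × 3.7052 = 13.8791
α = (4/3)·(1 − 6.4687/13.8791) = 0.71

α = 0.71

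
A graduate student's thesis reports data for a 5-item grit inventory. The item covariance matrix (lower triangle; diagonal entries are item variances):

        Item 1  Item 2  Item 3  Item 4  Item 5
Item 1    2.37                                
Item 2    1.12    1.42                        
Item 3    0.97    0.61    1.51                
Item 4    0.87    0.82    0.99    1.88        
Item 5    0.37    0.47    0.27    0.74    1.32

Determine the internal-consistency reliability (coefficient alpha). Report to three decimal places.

Σσ²ᵢ = 2.37 + 1.42 + 1.51 + 1.88 + 1.32 = 8.50
Σ_{i<j} σ_ij = 7.23
Var(T) = 8.50 + 2 × 7.23 = 22.96
α = (k/(k−1))·(1 − Σσ²ᵢ/Var(T)) = (5/4)·(1 − 8.50/22.96) = 0.787

coefficient alpha = 0.787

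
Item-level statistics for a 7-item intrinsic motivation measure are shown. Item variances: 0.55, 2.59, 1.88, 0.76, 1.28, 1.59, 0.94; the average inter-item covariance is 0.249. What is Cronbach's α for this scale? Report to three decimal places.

α = 0.609

ΣVar(i) = 0.55 + 2.59 + 1.88 + 0.76 + 1.28 + 1.59 + 0.94 = 9.59
Sum of the 21 distinct covariances = 21 × 0.249 = 5.229
σ²_T = ΣVar(i) + 2·Σcov = 9.59 + 2 × 5.229 = 20.048
α = (7/6)·(1 − 9.59/20.048) = 0.609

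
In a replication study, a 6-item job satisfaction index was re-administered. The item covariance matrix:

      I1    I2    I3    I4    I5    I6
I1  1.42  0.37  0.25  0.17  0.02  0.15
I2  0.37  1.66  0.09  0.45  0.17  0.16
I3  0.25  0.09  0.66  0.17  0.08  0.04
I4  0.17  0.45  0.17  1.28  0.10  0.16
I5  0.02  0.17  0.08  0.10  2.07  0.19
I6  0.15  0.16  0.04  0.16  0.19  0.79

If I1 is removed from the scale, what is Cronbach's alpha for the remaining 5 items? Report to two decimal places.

Cronbach's alpha = 0.42

Remaining items: I2, I3, I4, I5, I6 (k = 5).
sum of item variances = 1.66 + 0.66 + 1.28 + 2.07 + 0.79 = 6.46
σ²_T = 6.46 + 2 × 1.61 = 9.68
α (item deleted) = (5/4)·(1 − 6.46/9.68) = 0.42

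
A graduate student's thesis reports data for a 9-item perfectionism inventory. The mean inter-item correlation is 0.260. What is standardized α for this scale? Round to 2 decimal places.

α = 0.76

Standardized α = k·r̄ / (1 + (k−1)·r̄) = 9 × 0.260 / (1 + 8 × 0.260)
  = 2.3400 / 3.0800 = 0.76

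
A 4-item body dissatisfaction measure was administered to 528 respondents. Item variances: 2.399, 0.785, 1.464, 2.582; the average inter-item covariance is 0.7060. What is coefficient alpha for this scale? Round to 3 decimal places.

α = 0.719

ΣVar(i) = 2.399 + 0.785 + 1.464 + 2.582 = 7.230
Sum of the 6 distinct covariances = 6 × 0.7060 = 4.2360
σ²_T = ΣVar(i) + 2·Σcov = 7.230 + 2 × 4.2360 = 15.7020
α = (4/3)·(1 − 7.230/15.7020) = 0.719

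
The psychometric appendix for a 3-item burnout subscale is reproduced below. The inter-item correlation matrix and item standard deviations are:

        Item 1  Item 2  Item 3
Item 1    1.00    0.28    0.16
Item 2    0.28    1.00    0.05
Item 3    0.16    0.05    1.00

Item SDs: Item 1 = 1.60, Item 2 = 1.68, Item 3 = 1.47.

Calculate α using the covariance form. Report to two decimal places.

α = 0.37

Σσ²ᵢ = 1.60² + 1.68² + 1.47² = 7.5433
Covariances σ_ij = r_ij · s_i · s_j:
  σ(Item 1,Item 2) = 0.28 × 1.60 × 1.68 = 0.7526
  σ(Item 1,Item 3) = 0.16 × 1.60 × 1.47 = 0.3763
  σ(Item 2,Item 3) = 0.05 × 1.68 × 1.47 = 0.1235
σ²_T = Σσ²ᵢ + 2·Σσ_ij = 7.5433 + 2 × 1.2524 = 10.0481
α = (3/2)·(1 − 7.5433/10.0481) = 0.37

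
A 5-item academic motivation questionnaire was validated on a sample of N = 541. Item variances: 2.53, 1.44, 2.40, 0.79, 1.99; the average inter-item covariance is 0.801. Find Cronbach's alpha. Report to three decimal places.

Cronbach's alpha = 0.796

Σσᵢ² = 2.53 + 1.44 + 2.40 + 0.79 + 1.99 = 9.15
Sum of the 10 distinct covariances = 10 × 0.801 = 8.010
σ²_total = Σσᵢ² + 2·Σcov = 9.15 + 2 × 8.010 = 25.170
α = (5/4)·(1 − 9.15/25.170) = 0.796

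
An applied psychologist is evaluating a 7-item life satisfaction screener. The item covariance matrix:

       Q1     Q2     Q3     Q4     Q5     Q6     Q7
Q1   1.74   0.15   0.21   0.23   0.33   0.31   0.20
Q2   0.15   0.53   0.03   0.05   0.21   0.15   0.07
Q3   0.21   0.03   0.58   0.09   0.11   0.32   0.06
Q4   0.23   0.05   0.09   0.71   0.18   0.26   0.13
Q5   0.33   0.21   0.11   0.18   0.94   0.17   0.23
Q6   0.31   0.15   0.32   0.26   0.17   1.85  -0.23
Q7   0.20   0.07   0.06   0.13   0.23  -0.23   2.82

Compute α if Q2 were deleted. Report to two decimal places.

α = 0.45

Remaining items: Q1, Q3, Q4, Q5, Q6, Q7 (k = 6).
Σσᵢ² = 1.74 + 0.58 + 0.71 + 0.94 + 1.85 + 2.82 = 8.64
total variance = 8.64 + 2 × 2.60 = 13.84
α (item deleted) = (6/5)·(1 − 8.64/13.84) = 0.45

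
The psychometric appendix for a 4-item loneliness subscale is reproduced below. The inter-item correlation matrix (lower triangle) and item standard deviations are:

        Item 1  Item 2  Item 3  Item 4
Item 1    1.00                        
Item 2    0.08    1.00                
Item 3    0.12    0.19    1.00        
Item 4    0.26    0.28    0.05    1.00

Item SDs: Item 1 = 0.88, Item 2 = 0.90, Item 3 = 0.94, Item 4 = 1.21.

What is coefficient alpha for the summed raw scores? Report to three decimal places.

Σσ²ᵢ = 0.88² + 0.90² + 0.94² + 1.21² = 3.9321
Covariances σ_ij = r_ij · s_i · s_j:
  σ(Item 1,Item 2) = 0.08 × 0.88 × 0.90 = 0.0634
  σ(Item 1,Item 3) = 0.12 × 0.88 × 0.94 = 0.0993
  σ(Item 1,Item 4) = 0.26 × 0.88 × 1.21 = 0.2768
  σ(Item 2,Item 3) = 0.19 × 0.90 × 0.94 = 0.1607
  σ(Item 2,Item 4) = 0.28 × 0.90 × 1.21 = 0.3049
  σ(Item 3,Item 4) = 0.05 × 0.94 × 1.21 = 0.0569
σ²_T = Σσ²ᵢ + 2·Σσ_ij = 3.9321 + 2 × 0.9620 = 5.8561
α = (4/3)·(1 − 3.9321/5.8561) = 0.438

coefficient alpha = 0.438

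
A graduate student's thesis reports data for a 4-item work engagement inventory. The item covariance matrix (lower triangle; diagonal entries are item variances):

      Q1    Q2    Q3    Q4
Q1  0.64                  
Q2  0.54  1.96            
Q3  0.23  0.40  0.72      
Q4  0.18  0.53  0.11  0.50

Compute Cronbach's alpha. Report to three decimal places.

ΣVar(i) = 0.64 + 1.96 + 0.72 + 0.50 = 3.82
Σ_{i<j} σ_ij = 1.99
Var(T) = 3.82 + 2 × 1.99 = 7.80
α = (k/(k−1))·(1 − ΣVar(i)/Var(T)) = (4/3)·(1 − 3.82/7.80) = 0.680

α = 0.680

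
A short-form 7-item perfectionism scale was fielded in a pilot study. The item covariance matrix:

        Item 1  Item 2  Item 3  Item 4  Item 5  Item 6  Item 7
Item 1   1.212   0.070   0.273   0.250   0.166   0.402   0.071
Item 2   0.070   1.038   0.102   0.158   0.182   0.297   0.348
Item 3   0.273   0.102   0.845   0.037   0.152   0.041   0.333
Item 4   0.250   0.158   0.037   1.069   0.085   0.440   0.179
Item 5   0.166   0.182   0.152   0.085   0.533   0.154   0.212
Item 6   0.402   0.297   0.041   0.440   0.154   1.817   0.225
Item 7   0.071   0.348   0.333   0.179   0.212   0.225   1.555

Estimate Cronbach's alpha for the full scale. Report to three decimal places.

Cronbach's alpha = 0.593

Σσᵢ² = 1.212 + 1.038 + 0.845 + 1.069 + 0.533 + 1.817 + 1.555 = 8.069
Σ_{i<j} σ_ij = 4.177
Var(T) = 8.069 + 2 × 4.177 = 16.423
α = (k/(k−1))·(1 − Σσᵢ²/Var(T)) = (7/6)·(1 − 8.069/16.423) = 0.593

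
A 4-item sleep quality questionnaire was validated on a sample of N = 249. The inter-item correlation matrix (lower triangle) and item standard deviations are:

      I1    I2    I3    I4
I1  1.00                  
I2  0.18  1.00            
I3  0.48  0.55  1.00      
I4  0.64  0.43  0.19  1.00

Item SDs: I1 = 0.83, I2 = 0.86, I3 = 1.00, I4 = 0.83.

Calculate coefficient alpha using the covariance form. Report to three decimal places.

coefficient alpha = 0.733

Σσ²ᵢ = 0.83² + 0.86² + 1.00² + 0.83² = 3.1174
Covariances σ_ij = r_ij · s_i · s_j:
  σ(I1,I2) = 0.18 × 0.83 × 0.86 = 0.1285
  σ(I1,I3) = 0.48 × 0.83 × 1.00 = 0.3984
  σ(I1,I4) = 0.64 × 0.83 × 0.83 = 0.4409
  σ(I2,I3) = 0.55 × 0.86 × 1.00 = 0.4730
  σ(I2,I4) = 0.43 × 0.86 × 0.83 = 0.3069
  σ(I3,I4) = 0.19 × 1.00 × 0.83 = 0.1577
σ²_T = Σσ²ᵢ + 2·Σσ_ij = 3.1174 + 2 × 1.9054 = 6.9282
α = (4/3)·(1 − 3.1174/6.9282) = 0.733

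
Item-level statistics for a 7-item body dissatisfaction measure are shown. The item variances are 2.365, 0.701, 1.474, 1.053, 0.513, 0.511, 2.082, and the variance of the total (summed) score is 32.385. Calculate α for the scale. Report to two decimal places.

α = 0.85

Σσᵢ² = 2.365 + 0.701 + 1.474 + 1.053 + 0.513 + 0.511 + 2.082 = 8.699
α = (k/(k−1))·(1 − Σσᵢ²/Var(T)) = (7/6)·(1 − 8.699/32.385) = 0.85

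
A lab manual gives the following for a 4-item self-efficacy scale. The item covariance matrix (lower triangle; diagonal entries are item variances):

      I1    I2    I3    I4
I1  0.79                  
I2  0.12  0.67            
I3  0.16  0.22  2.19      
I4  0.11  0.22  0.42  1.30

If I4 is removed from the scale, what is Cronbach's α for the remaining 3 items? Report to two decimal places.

Cronbach's α = 0.32

Remaining items: I1, I2, I3 (k = 3).
Σσᵢ² = 0.79 + 0.67 + 2.19 = 3.65
total variance = 3.65 + 2 × 0.50 = 4.65
α (item deleted) = (3/2)·(1 − 3.65/4.65) = 0.32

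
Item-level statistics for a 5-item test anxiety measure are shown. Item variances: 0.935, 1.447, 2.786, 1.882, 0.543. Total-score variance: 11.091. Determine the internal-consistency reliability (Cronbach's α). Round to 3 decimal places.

sum of item variances = 0.935 + 1.447 + 2.786 + 1.882 + 0.543 = 7.593
α = (k/(k−1))·(1 − sum of item variances/total variance) = (5/4)·(1 − 7.593/11.091) = 0.394

α = 0.394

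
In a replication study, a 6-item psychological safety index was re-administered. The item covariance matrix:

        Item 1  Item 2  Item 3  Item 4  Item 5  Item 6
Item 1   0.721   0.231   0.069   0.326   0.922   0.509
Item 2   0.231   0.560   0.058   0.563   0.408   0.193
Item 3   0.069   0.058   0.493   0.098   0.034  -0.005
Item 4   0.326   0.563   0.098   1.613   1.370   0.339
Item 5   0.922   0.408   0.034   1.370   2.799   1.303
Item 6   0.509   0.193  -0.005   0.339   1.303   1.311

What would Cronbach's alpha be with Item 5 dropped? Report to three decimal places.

Cronbach's alpha = 0.629

Remaining items: Item 1, Item 2, Item 3, Item 4, Item 6 (k = 5).
Σσᵢ² = 0.721 + 0.560 + 0.493 + 1.613 + 1.311 = 4.698
total variance = 4.698 + 2 × 2.381 = 9.460
α (item deleted) = (5/4)·(1 − 4.698/9.460) = 0.629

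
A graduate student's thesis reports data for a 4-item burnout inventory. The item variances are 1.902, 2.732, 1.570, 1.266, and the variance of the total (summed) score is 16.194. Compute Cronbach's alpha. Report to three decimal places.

Σσ²ᵢ = 1.902 + 2.732 + 1.570 + 1.266 = 7.470
α = (k/(k−1))·(1 − Σσ²ᵢ/total variance) = (4/3)·(1 − 7.470/16.194) = 0.718

Cronbach's alpha = 0.718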